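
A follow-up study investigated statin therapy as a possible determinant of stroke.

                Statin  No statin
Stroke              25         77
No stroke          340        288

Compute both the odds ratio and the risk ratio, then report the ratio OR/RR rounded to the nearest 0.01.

0.85

Reading the table with exposure as columns: a = 25 (Statin, case), b = 340 (Statin, non-case), c = 77 (No statin, case), d = 288.
OR = (25·288)/(340·77) = 7200/26180 = 0.27502
Risk in exposed = 25/365 = 0.06849; risk in unexposed = 77/365 = 0.21096; RR = 0.32468
OR/RR = 0.27502 / 0.32468 = 0.84706
The outcome is not rare, so the OR lies further from 1 than the RR.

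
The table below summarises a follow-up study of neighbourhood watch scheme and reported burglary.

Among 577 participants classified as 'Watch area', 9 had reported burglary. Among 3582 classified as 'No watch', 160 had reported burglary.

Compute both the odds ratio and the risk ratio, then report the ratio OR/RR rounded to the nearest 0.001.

0.970

From the description: a = 9, b = 568, c = 160, d = 3422.
OR = (9·3422)/(568·160) = 30798/90880 = 0.33889
Risk in exposed = 9/577 = 0.01560; risk in unexposed = 160/3582 = 0.04467; RR = 0.34920
OR/RR = 0.33889 / 0.34920 = 0.97047
The outcome is rare in both groups, so OR ≈ RR (ratio near 1).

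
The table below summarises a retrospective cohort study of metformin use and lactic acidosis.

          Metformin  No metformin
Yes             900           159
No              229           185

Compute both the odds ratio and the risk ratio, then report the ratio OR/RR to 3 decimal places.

2.651

Reading the table with exposure as columns: a = 900 (Metformin, case), b = 229 (Metformin, non-case), c = 159 (No metformin, case), d = 185.
OR = (900·185)/(229·159) = 166500/36411 = 4.57279
Risk in exposed = 900/1129 = 0.79717; risk in unexposed = 159/344 = 0.46221; RR = 1.72469
OR/RR = 4.57279 / 1.72469 = 2.65138
The outcome is not rare, so the OR lies further from 1 than the RR.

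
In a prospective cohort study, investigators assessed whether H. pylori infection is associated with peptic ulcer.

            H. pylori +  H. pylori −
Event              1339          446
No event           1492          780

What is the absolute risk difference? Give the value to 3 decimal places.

0.109

Reading the table with exposure as columns: a = 1339 (H. pylori +, case), b = 1492 (H. pylori +, non-case), c = 446 (H. pylori −, case), d = 780.
Risk in exposed = 1339/2831 = 0.472978; risk in unexposed = 446/1226 = 0.363785.
Risk difference = 0.472978 − 0.363785 = 0.109193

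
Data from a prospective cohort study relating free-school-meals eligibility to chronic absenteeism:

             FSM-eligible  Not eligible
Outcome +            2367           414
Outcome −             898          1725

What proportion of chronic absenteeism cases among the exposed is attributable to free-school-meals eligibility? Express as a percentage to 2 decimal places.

73.30

Reading the table with exposure as columns: a = 2367 (FSM-eligible, case), b = 898 (FSM-eligible, non-case), c = 414 (Not eligible, case), d = 1725.
Risk in exposed = 2367/3265 = 0.72496; risk in unexposed = 414/2139 = 0.19355.
RR = 0.72496/0.19355 = 3.74564
AR% = (RR − 1)/RR × 100 = (3.74564 − 1)/3.74564 × 100 = 73.3023%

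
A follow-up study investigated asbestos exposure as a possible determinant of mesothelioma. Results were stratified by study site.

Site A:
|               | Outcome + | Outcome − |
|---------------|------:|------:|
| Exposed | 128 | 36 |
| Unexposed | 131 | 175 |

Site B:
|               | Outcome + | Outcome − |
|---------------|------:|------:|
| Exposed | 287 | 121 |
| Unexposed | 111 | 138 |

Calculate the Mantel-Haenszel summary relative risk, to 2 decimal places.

1.68

RR_MH = Σ(aᵢ·n₀ᵢ/nᵢ) / Σ(cᵢ·n₁ᵢ/nᵢ), with n₁ᵢ = aᵢ+bᵢ (exposed), n₀ᵢ = cᵢ+dᵢ (unexposed), nᵢ = n₁ᵢ+n₀ᵢ.
Stratum 1 (Site A): n₁ = 164, n₀ = 306, n = 470; a·n₀/n = 128·306/470 = 83.3362; c·n₁/n = 131·164/470 = 45.7106
Stratum 2 (Site B): n₁ = 408, n₀ = 249, n = 657; a·n₀/n = 287·249/657 = 108.7717; c·n₁/n = 111·408/657 = 68.9315
RR_MH = (83.3362 + 108.7717) / (45.7106 + 68.9315) = 192.1079 / 114.6421 = 1.67572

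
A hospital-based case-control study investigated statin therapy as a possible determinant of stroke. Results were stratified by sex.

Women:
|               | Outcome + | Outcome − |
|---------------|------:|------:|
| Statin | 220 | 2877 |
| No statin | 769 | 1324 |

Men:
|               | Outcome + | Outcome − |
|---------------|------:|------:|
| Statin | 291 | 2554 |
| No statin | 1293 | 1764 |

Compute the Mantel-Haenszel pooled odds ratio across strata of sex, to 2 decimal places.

OR_MH = Σ(aᵢdᵢ/nᵢ) / Σ(bᵢcᵢ/nᵢ), where nᵢ is the stratum total.
Stratum 1 (Women): n = 5190; a·d/n = 220·1324/5190 = 56.1233; b·c/n = 2877·769/5190 = 426.2838
Stratum 2 (Men): n = 5902; a·d/n = 291·1764/5902 = 86.9746; b·c/n = 2554·1293/5902 = 559.5259
OR_MH = (56.1233 + 86.9746) / (426.2838 + 559.5259) = 143.0979 / 985.8097 = 0.14516

0.15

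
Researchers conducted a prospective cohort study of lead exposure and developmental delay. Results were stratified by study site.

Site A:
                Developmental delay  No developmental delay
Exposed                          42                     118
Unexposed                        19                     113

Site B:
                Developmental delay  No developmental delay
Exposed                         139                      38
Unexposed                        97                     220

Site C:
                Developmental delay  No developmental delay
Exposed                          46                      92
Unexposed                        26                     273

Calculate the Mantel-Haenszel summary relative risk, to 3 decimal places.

RR_MH = Σ(aᵢ·n₀ᵢ/nᵢ) / Σ(cᵢ·n₁ᵢ/nᵢ), with n₁ᵢ = aᵢ+bᵢ (exposed), n₀ᵢ = cᵢ+dᵢ (unexposed), nᵢ = n₁ᵢ+n₀ᵢ.
Stratum 1 (Site A): n₁ = 160, n₀ = 132, n = 292; a·n₀/n = 42·132/292 = 18.9863; c·n₁/n = 19·160/292 = 10.4110
Stratum 2 (Site B): n₁ = 177, n₀ = 317, n = 494; a·n₀/n = 139·317/494 = 89.1964; c·n₁/n = 97·177/494 = 34.7551
Stratum 3 (Site C): n₁ = 138, n₀ = 299, n = 437; a·n₀/n = 46·299/437 = 31.4737; c·n₁/n = 26·138/437 = 8.2105
RR_MH = (18.9863 + 89.1964 + 31.4737) / (10.4110 + 34.7551 + 8.2105) = 139.6563 / 53.3765 = 2.61644

2.616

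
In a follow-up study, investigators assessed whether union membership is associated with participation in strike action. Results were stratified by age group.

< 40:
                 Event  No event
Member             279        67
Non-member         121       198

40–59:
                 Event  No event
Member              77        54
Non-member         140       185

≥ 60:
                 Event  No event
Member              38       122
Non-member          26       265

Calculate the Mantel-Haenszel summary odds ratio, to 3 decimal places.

OR_MH = Σ(aᵢdᵢ/nᵢ) / Σ(bᵢcᵢ/nᵢ), where nᵢ is the stratum total.
Stratum 1 (< 40): n = 665; a·d/n = 279·198/665 = 83.0707; b·c/n = 67·121/665 = 12.1910
Stratum 2 (40–59): n = 456; a·d/n = 77·185/456 = 31.2390; b·c/n = 54·140/456 = 16.5789
Stratum 3 (≥ 60): n = 451; a·d/n = 38·265/451 = 22.3282; b·c/n = 122·26/451 = 7.0333
OR_MH = (83.0707 + 31.2390 + 22.3282) / (12.1910 + 16.5789 + 7.0333) = 136.6379 / 35.8032 = 3.81636

3.816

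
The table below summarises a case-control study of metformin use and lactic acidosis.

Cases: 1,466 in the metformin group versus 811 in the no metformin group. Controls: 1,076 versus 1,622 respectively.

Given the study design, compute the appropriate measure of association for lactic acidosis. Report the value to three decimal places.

From the description: a = 1466, b = 1076, c = 811, d = 1622.
This is a case-control study: participants were sampled on outcome status, so risks in the source population cannot be estimated directly — relative risk is not valid here. The odds ratio is the appropriate measure.
OR = (a·d)/(b·c) = (1466 × 1622) / (1076 × 811) = 2377852 / 872636 = 2.72491

2.725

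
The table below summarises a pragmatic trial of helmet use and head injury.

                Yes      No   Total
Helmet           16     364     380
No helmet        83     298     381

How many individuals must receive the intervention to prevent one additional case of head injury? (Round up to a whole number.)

6

Risk in treated group = 16/380 = 0.04211; risk in control = 83/381 = 0.21785.
Absolute risk reduction = 0.21785 − 0.04211 = 0.17574
NNT = 1 / ARR = 1 / 0.17574 = 5.690 → round up → 6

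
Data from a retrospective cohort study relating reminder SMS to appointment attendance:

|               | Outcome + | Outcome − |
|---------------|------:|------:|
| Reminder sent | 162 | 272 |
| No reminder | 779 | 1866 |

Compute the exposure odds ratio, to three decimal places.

1.427

Cells: a = 162, b = 272, c = 779, d = 1866.
OR = (a·d)/(b·c) = (162 × 1866) / (272 × 779) = 302292 / 211888 = 1.42666
The odds of appointment attendance are about 1.43 times as high in the reminder sent group.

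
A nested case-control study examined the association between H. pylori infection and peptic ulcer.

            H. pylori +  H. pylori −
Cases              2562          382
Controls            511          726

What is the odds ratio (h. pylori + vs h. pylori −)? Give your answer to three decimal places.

9.529

Reading the table with exposure as columns: a = 2562 (H. pylori +, case), b = 511 (H. pylori +, non-case), c = 382 (H. pylori −, case), d = 726.
OR = (a·d)/(b·c) = (2562 × 726) / (511 × 382) = 1860012 / 195202 = 9.52865
The odds of peptic ulcer are about 9.53 times as high in the h. pylori + group.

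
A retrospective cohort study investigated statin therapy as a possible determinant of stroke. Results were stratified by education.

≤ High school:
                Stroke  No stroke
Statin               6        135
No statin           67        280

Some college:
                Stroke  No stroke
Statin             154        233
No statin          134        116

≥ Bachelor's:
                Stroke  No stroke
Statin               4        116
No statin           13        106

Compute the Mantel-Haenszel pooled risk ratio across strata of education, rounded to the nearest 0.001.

RR_MH = Σ(aᵢ·n₀ᵢ/nᵢ) / Σ(cᵢ·n₁ᵢ/nᵢ), with n₁ᵢ = aᵢ+bᵢ (exposed), n₀ᵢ = cᵢ+dᵢ (unexposed), nᵢ = n₁ᵢ+n₀ᵢ.
Stratum 1 (≤ High school): n₁ = 141, n₀ = 347, n = 488; a·n₀/n = 6·347/488 = 4.2664; c·n₁/n = 67·141/488 = 19.3586
Stratum 2 (Some college): n₁ = 387, n₀ = 250, n = 637; a·n₀/n = 154·250/637 = 60.4396; c·n₁/n = 134·387/637 = 81.4097
Stratum 3 (≥ Bachelor's): n₁ = 120, n₀ = 119, n = 239; a·n₀/n = 4·119/239 = 1.9916; c·n₁/n = 13·120/239 = 6.5272
RR_MH = (4.2664 + 60.4396 + 1.9916) / (19.3586 + 81.4097 + 6.5272) = 66.6976 / 107.2955 = 0.62162

0.622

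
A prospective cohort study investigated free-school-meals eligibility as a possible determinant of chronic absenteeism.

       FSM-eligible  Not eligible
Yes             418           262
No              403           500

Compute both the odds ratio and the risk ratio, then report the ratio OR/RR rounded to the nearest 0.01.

1.34

Reading the table with exposure as columns: a = 418 (FSM-eligible, case), b = 403 (FSM-eligible, non-case), c = 262 (Not eligible, case), d = 500.
OR = (418·500)/(403·262) = 209000/105586 = 1.97943
Risk in exposed = 418/821 = 0.50914; risk in unexposed = 262/762 = 0.34383; RR = 1.48077
OR/RR = 1.97943 / 1.48077 = 1.33676
The outcome is not rare, so the OR lies further from 1 than the RR.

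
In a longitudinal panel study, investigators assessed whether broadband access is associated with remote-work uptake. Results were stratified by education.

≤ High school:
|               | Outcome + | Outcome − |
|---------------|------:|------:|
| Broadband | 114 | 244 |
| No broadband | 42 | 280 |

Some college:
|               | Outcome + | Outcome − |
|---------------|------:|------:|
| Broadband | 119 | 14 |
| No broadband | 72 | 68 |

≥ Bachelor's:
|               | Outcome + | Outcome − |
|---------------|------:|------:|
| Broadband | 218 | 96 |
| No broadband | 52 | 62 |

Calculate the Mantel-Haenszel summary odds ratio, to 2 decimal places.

OR_MH = Σ(aᵢdᵢ/nᵢ) / Σ(bᵢcᵢ/nᵢ), where nᵢ is the stratum total.
Stratum 1 (≤ High school): n = 680; a·d/n = 114·280/680 = 46.9412; b·c/n = 244·42/680 = 15.0706
Stratum 2 (Some college): n = 273; a·d/n = 119·68/273 = 29.6410; b·c/n = 14·72/273 = 3.6923
Stratum 3 (≥ Bachelor's): n = 428; a·d/n = 218·62/428 = 31.5794; b·c/n = 96·52/428 = 11.6636
OR_MH = (46.9412 + 29.6410 + 31.5794) / (15.0706 + 3.6923 + 11.6636) = 108.1616 / 30.4264 = 3.55486

3.55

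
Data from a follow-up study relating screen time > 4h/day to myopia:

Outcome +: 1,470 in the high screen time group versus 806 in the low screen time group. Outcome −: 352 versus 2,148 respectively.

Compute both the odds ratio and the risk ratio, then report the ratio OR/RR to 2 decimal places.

From the description: a = 1470, b = 352, c = 806, d = 2148.
OR = (1470·2148)/(352·806) = 3157560/283712 = 11.12946
Risk in exposed = 1470/1822 = 0.80681; risk in unexposed = 806/2954 = 0.27285; RR = 2.95695
OR/RR = 11.12946 / 2.95695 = 3.76383
The outcome is not rare, so the OR lies further from 1 than the RR.

3.76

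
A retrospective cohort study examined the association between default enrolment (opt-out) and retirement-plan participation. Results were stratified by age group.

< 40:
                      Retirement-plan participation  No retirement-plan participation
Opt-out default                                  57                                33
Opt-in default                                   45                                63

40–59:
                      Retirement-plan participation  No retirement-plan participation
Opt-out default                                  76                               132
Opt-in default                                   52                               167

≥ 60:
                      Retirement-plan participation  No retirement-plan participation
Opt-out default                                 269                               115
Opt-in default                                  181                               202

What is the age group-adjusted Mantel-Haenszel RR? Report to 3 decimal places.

1.498

RR_MH = Σ(aᵢ·n₀ᵢ/nᵢ) / Σ(cᵢ·n₁ᵢ/nᵢ), with n₁ᵢ = aᵢ+bᵢ (exposed), n₀ᵢ = cᵢ+dᵢ (unexposed), nᵢ = n₁ᵢ+n₀ᵢ.
Stratum 1 (< 40): n₁ = 90, n₀ = 108, n = 198; a·n₀/n = 57·108/198 = 31.0909; c·n₁/n = 45·90/198 = 20.4545
Stratum 2 (40–59): n₁ = 208, n₀ = 219, n = 427; a·n₀/n = 76·219/427 = 38.9789; c·n₁/n = 52·208/427 = 25.3302
Stratum 3 (≥ 60): n₁ = 384, n₀ = 383, n = 767; a·n₀/n = 269·383/767 = 134.3246; c·n₁/n = 181·384/767 = 90.6180
RR_MH = (31.0909 + 38.9789 + 134.3246) / (20.4545 + 25.3302 + 90.6180) = 204.3945 / 136.4027 = 1.49846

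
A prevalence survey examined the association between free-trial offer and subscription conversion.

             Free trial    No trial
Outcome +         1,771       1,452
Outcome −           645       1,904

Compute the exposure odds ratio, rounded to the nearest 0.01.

Reading the table with exposure as columns: a = 1771 (Free trial, case), b = 645 (Free trial, non-case), c = 1452 (No trial, case), d = 1904.
OR = (a·d)/(b·c) = (1771 × 1904) / (645 × 1452) = 3371984 / 936540 = 3.60047
The odds of subscription conversion are about 3.60 times as high in the free trial group.

3.60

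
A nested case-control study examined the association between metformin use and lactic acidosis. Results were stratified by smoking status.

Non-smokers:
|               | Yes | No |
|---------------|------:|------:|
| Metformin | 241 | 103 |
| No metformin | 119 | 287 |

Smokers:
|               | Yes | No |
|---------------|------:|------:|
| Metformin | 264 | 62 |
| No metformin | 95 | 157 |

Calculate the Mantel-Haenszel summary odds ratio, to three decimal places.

OR_MH = Σ(aᵢdᵢ/nᵢ) / Σ(bᵢcᵢ/nᵢ), where nᵢ is the stratum total.
Stratum 1 (Non-smokers): n = 750; a·d/n = 241·287/750 = 92.2227; b·c/n = 103·119/750 = 16.3427
Stratum 2 (Smokers): n = 578; a·d/n = 264·157/578 = 71.7093; b·c/n = 62·95/578 = 10.1903
OR_MH = (92.2227 + 71.7093) / (16.3427 + 10.1903) = 163.9320 / 26.5330 = 6.17842

6.178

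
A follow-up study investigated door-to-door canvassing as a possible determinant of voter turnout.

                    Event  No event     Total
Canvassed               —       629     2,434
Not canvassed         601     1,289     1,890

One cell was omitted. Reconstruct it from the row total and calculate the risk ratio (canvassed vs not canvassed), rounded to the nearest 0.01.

2.33

The missing cell is in the exposed row: 2434 − 629 = 1805.
So a = 1805, b = 629, c = 601, d = 1289.
RR = [a/(a+b)] / [c/(c+d)] = (1805/2434) / (601/1890) = 0.74158/0.31799 = 2.33208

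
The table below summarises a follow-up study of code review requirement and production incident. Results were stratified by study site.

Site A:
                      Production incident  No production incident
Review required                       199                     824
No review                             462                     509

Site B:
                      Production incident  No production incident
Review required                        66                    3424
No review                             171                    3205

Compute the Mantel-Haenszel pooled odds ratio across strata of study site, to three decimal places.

0.295

OR_MH = Σ(aᵢdᵢ/nᵢ) / Σ(bᵢcᵢ/nᵢ), where nᵢ is the stratum total.
Stratum 1 (Site A): n = 1994; a·d/n = 199·509/1994 = 50.7979; b·c/n = 824·462/1994 = 190.9168
Stratum 2 (Site B): n = 6866; a·d/n = 66·3205/6866 = 30.8083; b·c/n = 3424·171/6866 = 85.2759
OR_MH = (50.7979 + 30.8083) / (190.9168 + 85.2759) = 81.6062 / 276.1926 = 0.29547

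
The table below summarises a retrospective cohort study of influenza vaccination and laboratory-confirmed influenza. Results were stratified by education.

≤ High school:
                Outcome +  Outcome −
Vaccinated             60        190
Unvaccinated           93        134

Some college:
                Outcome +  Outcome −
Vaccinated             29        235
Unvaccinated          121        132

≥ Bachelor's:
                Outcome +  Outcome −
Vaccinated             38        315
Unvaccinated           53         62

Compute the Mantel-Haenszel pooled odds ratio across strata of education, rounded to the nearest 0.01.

0.23

OR_MH = Σ(aᵢdᵢ/nᵢ) / Σ(bᵢcᵢ/nᵢ), where nᵢ is the stratum total.
Stratum 1 (≤ High school): n = 477; a·d/n = 60·134/477 = 16.8553; b·c/n = 190·93/477 = 37.0440
Stratum 2 (Some college): n = 517; a·d/n = 29·132/517 = 7.4043; b·c/n = 235·121/517 = 55.0000
Stratum 3 (≥ Bachelor's): n = 468; a·d/n = 38·62/468 = 5.0342; b·c/n = 315·53/468 = 35.6731
OR_MH = (16.8553 + 7.4043 + 5.0342) / (37.0440 + 55.0000 + 35.6731) = 29.2938 / 127.7171 = 0.22936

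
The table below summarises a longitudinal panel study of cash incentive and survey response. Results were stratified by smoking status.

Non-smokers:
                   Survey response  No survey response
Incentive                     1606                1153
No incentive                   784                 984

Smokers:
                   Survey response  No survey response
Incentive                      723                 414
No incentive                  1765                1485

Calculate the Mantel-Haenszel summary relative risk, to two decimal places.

RR_MH = Σ(aᵢ·n₀ᵢ/nᵢ) / Σ(cᵢ·n₁ᵢ/nᵢ), with n₁ᵢ = aᵢ+bᵢ (exposed), n₀ᵢ = cᵢ+dᵢ (unexposed), nᵢ = n₁ᵢ+n₀ᵢ.
Stratum 1 (Non-smokers): n₁ = 2759, n₀ = 1768, n = 4527; a·n₀/n = 1606·1768/4527 = 627.2163; c·n₁/n = 784·2759/4527 = 477.8122
Stratum 2 (Smokers): n₁ = 1137, n₀ = 3250, n = 4387; a·n₀/n = 723·3250/4387 = 535.6166; c·n₁/n = 1765·1137/4387 = 457.4436
RR_MH = (627.2163 + 535.6166) / (477.8122 + 457.4436) = 1162.8329 / 935.2558 = 1.24333

1.24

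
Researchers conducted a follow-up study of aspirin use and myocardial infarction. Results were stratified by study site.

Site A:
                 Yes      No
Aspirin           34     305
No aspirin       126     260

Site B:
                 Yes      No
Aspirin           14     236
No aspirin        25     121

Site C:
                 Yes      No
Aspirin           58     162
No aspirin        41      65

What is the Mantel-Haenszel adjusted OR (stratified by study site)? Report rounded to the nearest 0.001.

0.318

OR_MH = Σ(aᵢdᵢ/nᵢ) / Σ(bᵢcᵢ/nᵢ), where nᵢ is the stratum total.
Stratum 1 (Site A): n = 725; a·d/n = 34·260/725 = 12.1931; b·c/n = 305·126/725 = 53.0069
Stratum 2 (Site B): n = 396; a·d/n = 14·121/396 = 4.2778; b·c/n = 236·25/396 = 14.8990
Stratum 3 (Site C): n = 326; a·d/n = 58·65/326 = 11.5644; b·c/n = 162·41/326 = 20.3742
OR_MH = (12.1931 + 4.2778 + 11.5644) / (53.0069 + 14.8990 + 20.3742) = 28.0353 / 88.2801 = 0.31757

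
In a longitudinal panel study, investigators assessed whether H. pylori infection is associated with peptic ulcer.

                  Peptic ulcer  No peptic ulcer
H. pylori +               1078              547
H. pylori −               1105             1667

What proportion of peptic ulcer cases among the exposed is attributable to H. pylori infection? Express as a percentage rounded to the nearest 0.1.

39.9

Cells: a = 1078, b = 547, c = 1105, d = 1667.
Risk in exposed = 1078/1625 = 0.66338; risk in unexposed = 1105/2772 = 0.39863.
RR = 0.66338/0.39863 = 1.66416
AR% = (RR − 1)/RR × 100 = (1.66416 − 1)/1.66416 × 100 = 39.9098%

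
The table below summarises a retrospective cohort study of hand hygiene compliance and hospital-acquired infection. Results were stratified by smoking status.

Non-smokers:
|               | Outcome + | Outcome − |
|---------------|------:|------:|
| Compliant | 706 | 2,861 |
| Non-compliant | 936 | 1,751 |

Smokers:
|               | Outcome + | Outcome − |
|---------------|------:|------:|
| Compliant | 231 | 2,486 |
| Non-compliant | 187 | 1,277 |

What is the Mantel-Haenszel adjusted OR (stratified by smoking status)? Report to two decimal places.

0.50

OR_MH = Σ(aᵢdᵢ/nᵢ) / Σ(bᵢcᵢ/nᵢ), where nᵢ is the stratum total.
Stratum 1 (Non-smokers): n = 6254; a·d/n = 706·1751/6254 = 197.6665; b·c/n = 2861·936/6254 = 428.1893
Stratum 2 (Smokers): n = 4181; a·d/n = 231·1277/4181 = 70.5542; b·c/n = 2486·187/4181 = 111.1892
OR_MH = (197.6665 + 70.5542) / (428.1893 + 111.1892) = 268.2206 / 539.3785 = 0.49728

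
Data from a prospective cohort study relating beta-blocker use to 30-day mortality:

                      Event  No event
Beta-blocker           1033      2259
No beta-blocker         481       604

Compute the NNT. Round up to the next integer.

8

Risk in treated group = 1033/3292 = 0.31379; risk in control = 481/1085 = 0.44332.
Absolute risk reduction = 0.44332 − 0.31379 = 0.12953
NNT = 1 / ARR = 1 / 0.12953 = 7.720 → round up → 8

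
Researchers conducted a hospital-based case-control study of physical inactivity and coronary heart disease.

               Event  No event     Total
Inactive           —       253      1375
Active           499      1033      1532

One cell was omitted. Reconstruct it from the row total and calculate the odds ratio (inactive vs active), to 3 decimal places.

9.181

The missing cell is in the exposed row: 1375 − 253 = 1122.
So a = 1122, b = 253, c = 499, d = 1033.
OR = (a·d)/(b·c) = (1122 × 1033) / (253 × 499) = 1159026 / 126247 = 9.18062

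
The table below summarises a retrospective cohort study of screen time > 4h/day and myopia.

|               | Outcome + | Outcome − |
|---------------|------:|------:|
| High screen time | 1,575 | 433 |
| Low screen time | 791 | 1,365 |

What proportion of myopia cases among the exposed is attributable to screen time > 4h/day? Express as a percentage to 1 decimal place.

Cells: a = 1575, b = 433, c = 791, d = 1365.
Risk in exposed = 1575/2008 = 0.78436; risk in unexposed = 791/2156 = 0.36688.
RR = 0.78436/0.36688 = 2.13791
AR% = (RR − 1)/RR × 100 = (2.13791 − 1)/2.13791 × 100 = 53.2253%

53.2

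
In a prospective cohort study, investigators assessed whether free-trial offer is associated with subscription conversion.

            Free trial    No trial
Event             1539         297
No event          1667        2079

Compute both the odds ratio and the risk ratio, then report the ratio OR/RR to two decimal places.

1.68

Reading the table with exposure as columns: a = 1539 (Free trial, case), b = 1667 (Free trial, non-case), c = 297 (No trial, case), d = 2079.
OR = (1539·2079)/(1667·297) = 3199581/495099 = 6.46251
Risk in exposed = 1539/3206 = 0.48004; risk in unexposed = 297/2376 = 0.12500; RR = 3.84030
OR/RR = 6.46251 / 3.84030 = 1.68281
The outcome is not rare, so the OR lies further from 1 than the RR.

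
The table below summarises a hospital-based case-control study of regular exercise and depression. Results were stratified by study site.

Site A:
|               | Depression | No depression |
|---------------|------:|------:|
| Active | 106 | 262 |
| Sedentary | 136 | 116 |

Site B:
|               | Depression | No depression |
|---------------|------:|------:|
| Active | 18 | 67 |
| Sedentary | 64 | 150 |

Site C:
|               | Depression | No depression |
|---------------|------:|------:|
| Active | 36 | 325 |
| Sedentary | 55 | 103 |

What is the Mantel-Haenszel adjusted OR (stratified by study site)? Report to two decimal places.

0.34

OR_MH = Σ(aᵢdᵢ/nᵢ) / Σ(bᵢcᵢ/nᵢ), where nᵢ is the stratum total.
Stratum 1 (Site A): n = 620; a·d/n = 106·116/620 = 19.8323; b·c/n = 262·136/620 = 57.4710
Stratum 2 (Site B): n = 299; a·d/n = 18·150/299 = 9.0301; b·c/n = 67·64/299 = 14.3411
Stratum 3 (Site C): n = 519; a·d/n = 36·103/519 = 7.1445; b·c/n = 325·55/519 = 34.4412
OR_MH = (19.8323 + 9.0301 + 7.1445) / (57.4710 + 14.3411 + 34.4412) = 36.0069 / 106.2533 = 0.33888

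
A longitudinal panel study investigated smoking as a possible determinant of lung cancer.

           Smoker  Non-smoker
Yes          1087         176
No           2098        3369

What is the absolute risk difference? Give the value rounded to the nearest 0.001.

0.292

Reading the table with exposure as columns: a = 1087 (Smoker, case), b = 2098 (Smoker, non-case), c = 176 (Non-smoker, case), d = 3369.
Risk in exposed = 1087/3185 = 0.341287; risk in unexposed = 176/3545 = 0.049647.
Risk difference = 0.341287 − 0.049647 = 0.291640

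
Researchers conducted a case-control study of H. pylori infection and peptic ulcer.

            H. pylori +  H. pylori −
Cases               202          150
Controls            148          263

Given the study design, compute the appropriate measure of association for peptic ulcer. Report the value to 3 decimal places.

Reading the table with exposure as columns: a = 202 (H. pylori +, case), b = 148 (H. pylori +, non-case), c = 150 (H. pylori −, case), d = 263.
This is a case-control study: participants were sampled on outcome status, so risks in the source population cannot be estimated directly — relative risk is not valid here. The odds ratio is the appropriate measure.
OR = (a·d)/(b·c) = (202 × 263) / (148 × 150) = 53126 / 22200 = 2.39306

2.393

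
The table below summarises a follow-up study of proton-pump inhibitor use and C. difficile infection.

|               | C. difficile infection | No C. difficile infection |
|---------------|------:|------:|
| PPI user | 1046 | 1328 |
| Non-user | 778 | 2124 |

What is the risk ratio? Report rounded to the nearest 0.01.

Cells: a = 1046, b = 1328, c = 778, d = 2124.
Risk in exposed = 1046/2374 = 0.44061; risk in unexposed = 778/2902 = 0.26809.
RR = 0.44061 / 0.26809 = 1.64350
The risk among the exposed is 1.64 times that among the unexposed.

1.64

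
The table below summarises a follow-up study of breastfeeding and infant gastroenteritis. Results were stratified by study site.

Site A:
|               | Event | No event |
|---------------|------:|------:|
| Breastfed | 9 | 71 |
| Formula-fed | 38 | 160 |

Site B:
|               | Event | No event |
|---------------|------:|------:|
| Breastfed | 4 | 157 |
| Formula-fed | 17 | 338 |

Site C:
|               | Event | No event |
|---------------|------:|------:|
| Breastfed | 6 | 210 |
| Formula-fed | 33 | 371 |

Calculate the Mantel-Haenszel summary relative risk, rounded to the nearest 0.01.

0.47

RR_MH = Σ(aᵢ·n₀ᵢ/nᵢ) / Σ(cᵢ·n₁ᵢ/nᵢ), with n₁ᵢ = aᵢ+bᵢ (exposed), n₀ᵢ = cᵢ+dᵢ (unexposed), nᵢ = n₁ᵢ+n₀ᵢ.
Stratum 1 (Site A): n₁ = 80, n₀ = 198, n = 278; a·n₀/n = 9·198/278 = 6.4101; c·n₁/n = 38·80/278 = 10.9353
Stratum 2 (Site B): n₁ = 161, n₀ = 355, n = 516; a·n₀/n = 4·355/516 = 2.7519; c·n₁/n = 17·161/516 = 5.3043
Stratum 3 (Site C): n₁ = 216, n₀ = 404, n = 620; a·n₀/n = 6·404/620 = 3.9097; c·n₁/n = 33·216/620 = 11.4968
RR_MH = (6.4101 + 2.7519 + 3.9097) / (10.9353 + 5.3043 + 11.4968) = 13.0717 / 27.7363 = 0.47128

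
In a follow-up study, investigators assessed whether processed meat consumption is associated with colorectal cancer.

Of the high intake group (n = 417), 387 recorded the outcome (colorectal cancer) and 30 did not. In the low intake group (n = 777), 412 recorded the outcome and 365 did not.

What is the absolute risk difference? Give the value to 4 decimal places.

0.3978

From the description: a = 387, b = 30, c = 412, d = 365.
Risk in exposed = 387/417 = 0.928058; risk in unexposed = 412/777 = 0.530245.
Risk difference = 0.928058 − 0.530245 = 0.397813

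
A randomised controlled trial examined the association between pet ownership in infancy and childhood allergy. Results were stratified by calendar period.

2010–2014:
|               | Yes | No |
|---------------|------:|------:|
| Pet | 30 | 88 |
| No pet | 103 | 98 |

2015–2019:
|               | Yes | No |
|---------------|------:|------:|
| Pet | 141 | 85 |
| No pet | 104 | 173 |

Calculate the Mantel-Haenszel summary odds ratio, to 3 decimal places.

OR_MH = Σ(aᵢdᵢ/nᵢ) / Σ(bᵢcᵢ/nᵢ), where nᵢ is the stratum total.
Stratum 1 (2010–2014): n = 319; a·d/n = 30·98/319 = 9.2163; b·c/n = 88·103/319 = 28.4138
Stratum 2 (2015–2019): n = 503; a·d/n = 141·173/503 = 48.4950; b·c/n = 85·104/503 = 17.5746
OR_MH = (9.2163 + 48.4950) / (28.4138 + 17.5746) = 57.7113 / 45.9883 = 1.25491

1.255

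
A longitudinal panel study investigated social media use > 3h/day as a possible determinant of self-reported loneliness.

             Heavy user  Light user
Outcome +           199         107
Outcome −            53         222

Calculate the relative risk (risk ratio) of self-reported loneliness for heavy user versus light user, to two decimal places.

Reading the table with exposure as columns: a = 199 (Heavy user, case), b = 53 (Heavy user, non-case), c = 107 (Light user, case), d = 222.
Risk in exposed = 199/252 = 0.78968; risk in unexposed = 107/329 = 0.32523.
RR = 0.78968 / 0.32523 = 2.42809
The risk among the exposed is 2.43 times that among the unexposed.

2.43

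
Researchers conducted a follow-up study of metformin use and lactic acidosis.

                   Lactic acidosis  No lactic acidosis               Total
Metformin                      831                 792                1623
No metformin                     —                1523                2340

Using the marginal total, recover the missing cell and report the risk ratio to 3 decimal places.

The missing cell is in the unexposed row: 2340 − 1523 = 817.
So a = 831, b = 792, c = 817, d = 1523.
RR = [a/(a+b)] / [c/(c+d)] = (831/1623) / (817/2340) = 0.51201/0.34915 = 1.46648

1.466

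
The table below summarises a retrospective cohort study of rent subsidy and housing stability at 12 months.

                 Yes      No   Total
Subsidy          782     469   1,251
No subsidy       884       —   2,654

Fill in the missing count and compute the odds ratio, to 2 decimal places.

3.34

The missing cell is in the unexposed row: 2654 − 884 = 1770.
So a = 782, b = 469, c = 884, d = 1770.
OR = (a·d)/(b·c) = (782 × 1770) / (469 × 884) = 1384140 / 414596 = 3.33853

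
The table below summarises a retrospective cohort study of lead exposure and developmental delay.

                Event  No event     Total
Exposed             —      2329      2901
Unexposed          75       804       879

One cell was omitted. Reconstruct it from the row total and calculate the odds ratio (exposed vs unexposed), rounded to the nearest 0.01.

The missing cell is in the exposed row: 2901 − 2329 = 572.
So a = 572, b = 2329, c = 75, d = 804.
OR = (a·d)/(b·c) = (572 × 804) / (2329 × 75) = 459888 / 174675 = 2.63282

2.63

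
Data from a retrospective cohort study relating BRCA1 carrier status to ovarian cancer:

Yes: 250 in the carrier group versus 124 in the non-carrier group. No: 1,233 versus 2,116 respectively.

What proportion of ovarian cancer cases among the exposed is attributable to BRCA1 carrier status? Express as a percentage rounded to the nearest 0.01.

67.16

From the description: a = 250, b = 1233, c = 124, d = 2116.
Risk in exposed = 250/1483 = 0.16858; risk in unexposed = 124/2240 = 0.05536.
RR = 0.16858/0.05536 = 3.04527
AR% = (RR − 1)/RR × 100 = (3.04527 − 1)/3.04527 × 100 = 67.1621%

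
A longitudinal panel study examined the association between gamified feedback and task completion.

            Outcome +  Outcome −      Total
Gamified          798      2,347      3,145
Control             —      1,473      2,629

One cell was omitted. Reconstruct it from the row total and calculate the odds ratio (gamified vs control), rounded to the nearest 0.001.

The missing cell is in the unexposed row: 2629 − 1473 = 1156.
So a = 798, b = 2347, c = 1156, d = 1473.
OR = (a·d)/(b·c) = (798 × 1473) / (2347 × 1156) = 1175454 / 2713132 = 0.43325

0.433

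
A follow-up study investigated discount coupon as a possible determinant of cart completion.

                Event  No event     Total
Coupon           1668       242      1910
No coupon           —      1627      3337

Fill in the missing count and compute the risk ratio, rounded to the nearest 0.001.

1.704

The missing cell is in the unexposed row: 3337 − 1627 = 1710.
So a = 1668, b = 242, c = 1710, d = 1627.
RR = [a/(a+b)] / [c/(c+d)] = (1668/1910) / (1710/3337) = 0.87330/0.51244 = 1.70421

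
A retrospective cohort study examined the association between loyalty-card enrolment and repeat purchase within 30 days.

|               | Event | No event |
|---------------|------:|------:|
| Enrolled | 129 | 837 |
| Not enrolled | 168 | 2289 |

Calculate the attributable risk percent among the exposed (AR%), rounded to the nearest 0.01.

Cells: a = 129, b = 837, c = 168, d = 2289.
Risk in exposed = 129/966 = 0.13354; risk in unexposed = 168/2457 = 0.06838.
RR = 0.13354/0.06838 = 1.95303
AR% = (RR − 1)/RR × 100 = (1.95303 − 1)/1.95303 × 100 = 48.7975%

48.80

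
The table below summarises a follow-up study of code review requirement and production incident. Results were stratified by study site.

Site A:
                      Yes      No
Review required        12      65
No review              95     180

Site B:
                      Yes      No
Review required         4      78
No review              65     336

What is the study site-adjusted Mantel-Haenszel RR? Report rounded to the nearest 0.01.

RR_MH = Σ(aᵢ·n₀ᵢ/nᵢ) / Σ(cᵢ·n₁ᵢ/nᵢ), with n₁ᵢ = aᵢ+bᵢ (exposed), n₀ᵢ = cᵢ+dᵢ (unexposed), nᵢ = n₁ᵢ+n₀ᵢ.
Stratum 1 (Site A): n₁ = 77, n₀ = 275, n = 352; a·n₀/n = 12·275/352 = 9.3750; c·n₁/n = 95·77/352 = 20.7812
Stratum 2 (Site B): n₁ = 82, n₀ = 401, n = 483; a·n₀/n = 4·401/483 = 3.3209; c·n₁/n = 65·82/483 = 11.0352
RR_MH = (9.3750 + 3.3209) / (20.7812 + 11.0352) = 12.6959 / 31.8164 = 0.39904

0.40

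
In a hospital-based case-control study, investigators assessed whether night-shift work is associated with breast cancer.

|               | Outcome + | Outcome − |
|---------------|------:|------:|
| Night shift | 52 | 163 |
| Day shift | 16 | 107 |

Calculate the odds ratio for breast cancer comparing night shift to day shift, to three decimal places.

Cells: a = 52, b = 163, c = 16, d = 107.
OR = (a·d)/(b·c) = (52 × 107) / (163 × 16) = 5564 / 2608 = 2.13344
The odds of breast cancer are about 2.13 times as high in the night shift group.

2.133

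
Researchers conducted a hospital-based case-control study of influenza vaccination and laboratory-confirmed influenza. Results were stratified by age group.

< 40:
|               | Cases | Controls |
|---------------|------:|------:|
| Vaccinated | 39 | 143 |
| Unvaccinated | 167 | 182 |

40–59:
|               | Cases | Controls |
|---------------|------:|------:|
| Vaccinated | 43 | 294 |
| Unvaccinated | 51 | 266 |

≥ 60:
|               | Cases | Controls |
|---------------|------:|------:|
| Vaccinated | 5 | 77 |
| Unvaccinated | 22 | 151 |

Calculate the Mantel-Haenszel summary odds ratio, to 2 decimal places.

OR_MH = Σ(aᵢdᵢ/nᵢ) / Σ(bᵢcᵢ/nᵢ), where nᵢ is the stratum total.
Stratum 1 (< 40): n = 531; a·d/n = 39·182/531 = 13.3672; b·c/n = 143·167/531 = 44.9736
Stratum 2 (40–59): n = 654; a·d/n = 43·266/654 = 17.4893; b·c/n = 294·51/654 = 22.9266
Stratum 3 (≥ 60): n = 255; a·d/n = 5·151/255 = 2.9608; b·c/n = 77·22/255 = 6.6431
OR_MH = (13.3672 + 17.4893 + 2.9608) / (44.9736 + 22.9266 + 6.6431) = 33.8173 / 74.5434 = 0.45366

0.45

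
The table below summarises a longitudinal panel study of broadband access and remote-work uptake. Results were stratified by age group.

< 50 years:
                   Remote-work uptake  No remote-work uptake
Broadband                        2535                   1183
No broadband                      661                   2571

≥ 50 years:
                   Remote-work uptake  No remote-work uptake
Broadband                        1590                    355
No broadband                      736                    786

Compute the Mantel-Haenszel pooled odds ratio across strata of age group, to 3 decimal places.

6.910

OR_MH = Σ(aᵢdᵢ/nᵢ) / Σ(bᵢcᵢ/nᵢ), where nᵢ is the stratum total.
Stratum 1 (< 50 years): n = 6950; a·d/n = 2535·2571/6950 = 937.7676; b·c/n = 1183·661/6950 = 112.5127
Stratum 2 (≥ 50 years): n = 3467; a·d/n = 1590·786/3467 = 360.4673; b·c/n = 355·736/3467 = 75.3620
OR_MH = (937.7676 + 360.4673) / (112.5127 + 75.3620) = 1298.2349 / 187.8746 = 6.91011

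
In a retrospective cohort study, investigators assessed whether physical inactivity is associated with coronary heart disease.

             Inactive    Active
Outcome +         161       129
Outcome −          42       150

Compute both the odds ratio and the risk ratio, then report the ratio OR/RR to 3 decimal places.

2.599

Reading the table with exposure as columns: a = 161 (Inactive, case), b = 42 (Inactive, non-case), c = 129 (Active, case), d = 150.
OR = (161·150)/(42·129) = 24150/5418 = 4.45736
Risk in exposed = 161/203 = 0.79310; risk in unexposed = 129/279 = 0.46237; RR = 1.71532
OR/RR = 4.45736 / 1.71532 = 2.59857
The outcome is not rare, so the OR lies further from 1 than the RR.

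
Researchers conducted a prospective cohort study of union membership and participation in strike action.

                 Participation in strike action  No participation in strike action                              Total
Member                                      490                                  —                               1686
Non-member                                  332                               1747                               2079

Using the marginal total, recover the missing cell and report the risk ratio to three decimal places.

The missing cell is in the exposed row: 1686 − 490 = 1196.
So a = 490, b = 1196, c = 332, d = 1747.
RR = [a/(a+b)] / [c/(c+d)] = (490/1686) / (332/2079) = 0.29063/0.15969 = 1.81993

1.820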